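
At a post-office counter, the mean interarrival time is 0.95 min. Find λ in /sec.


λ = 1/(interarrival time) in consistent units.
1 second = 0.0166667 min, so λ = 0.0166667/0.95 = 0.01754 per second

Final: 0.01754 /sec


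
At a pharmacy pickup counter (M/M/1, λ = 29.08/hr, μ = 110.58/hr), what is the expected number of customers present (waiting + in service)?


ρ = λ/μ = 29.08/110.58 = 0.2630
L = ρ/(1−ρ) = 0.2630/(1 − 0.2630) = 0.2630/0.7370 = 0.3568

Final: 0.3568


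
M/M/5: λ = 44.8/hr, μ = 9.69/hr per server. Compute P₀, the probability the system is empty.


a = λ/μ = 44.8/9.69 = 4.6233; ρ = a/c = 0.9247
Σ_{k=0}^{4} a^k/k! (terms k=0..4) = 1.00000 + 4.62332 + 10.68756 + 16.47068 + 19.03732 = 51.81887
Tail: a^5/(5!(1−ρ)) = 2112.37581/(120·0.07534) = 233.66349
P₀ = 1/(51.81887 + 233.66349) = 1/285.48236 = 0.003503

Final: 0.003503


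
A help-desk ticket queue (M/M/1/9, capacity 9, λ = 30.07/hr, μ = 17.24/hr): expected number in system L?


ρ = 30.07/17.24 = 1.7442
L = ρ[1 − (K+1)ρ^K + Kρ^(K+1)] / [(1−ρ)(1−ρ^(K+1))]
Numerator: 1.7442·(1 − 10·149.405126 + 9·260.592352) = 1486.546216
Denominator: (-0.7442)·(-259.592352) = 193.188508
L = 1486.546216/193.188508 = 7.6948

Final: 7.6948


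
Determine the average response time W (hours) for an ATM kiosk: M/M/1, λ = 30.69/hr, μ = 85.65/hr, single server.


W = 1/(μ−λ) = 1/(85.65 − 30.69) = 1/54.96 = 0.01820 hr

Final: 0.01820 hr


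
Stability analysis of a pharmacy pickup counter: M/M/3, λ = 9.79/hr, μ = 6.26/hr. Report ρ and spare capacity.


Total capacity cμ = 3·6.26 = 18.78/hr
ρ = λ/(cμ) = 9.79/18.78 = 0.5213
Stable ⇔ ρ < 1: YES
Spare capacity = cμ − λ = 18.78 − 9.79 = 8.99/hr

Final: ρ = 0.5213; stable; margin = 8.99/hr


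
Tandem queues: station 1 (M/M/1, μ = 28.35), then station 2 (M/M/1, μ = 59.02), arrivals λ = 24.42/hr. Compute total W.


Each node sees arrival rate λ = 24.42/hr (tandem ⇒ throughput preserved).
W₁ = 1/(μ₁−λ) = 1/(28.35−24.42) = 0.25445 hr
W₂ = 1/(μ₂−λ) = 1/(59.02−24.42) = 0.02890 hr
W_total = W₁ + W₂ = 0.25445 + 0.02890 = 0.28335 hr

Final: 0.28335 hr


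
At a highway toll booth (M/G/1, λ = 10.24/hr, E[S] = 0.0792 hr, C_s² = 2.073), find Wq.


ρ = λ·E[S] = 10.24·0.0792 = 0.8110
E[S²] = E[S]²(1+C_s²) = 0.0792²·(1+2.073) = 0.019276
Wq = λ·E[S²]/(2(1−ρ)) = 10.24·0.019276/(2·0.1890) = 0.52220 hr

Final: 0.52220 hr


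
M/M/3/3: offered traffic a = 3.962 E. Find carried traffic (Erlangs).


B(3,3.962) = 0.447248 (Erlang-B)
Carried load = a(1 − B) = 3.962·(1 − 0.447248) = 3.962·0.552752 = 2.1900 E

Final: 2.1900 Erlangs


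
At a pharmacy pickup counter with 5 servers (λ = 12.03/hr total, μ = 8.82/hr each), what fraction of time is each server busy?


ρ = λ/(cμ) = 12.03/(5·8.82) = 12.03/44.10 = 0.2728

Final: 0.2728


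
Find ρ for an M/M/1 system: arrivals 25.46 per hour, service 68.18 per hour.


ρ = λ/μ = 25.46/68.18 = 0.3734

Final: 0.3734


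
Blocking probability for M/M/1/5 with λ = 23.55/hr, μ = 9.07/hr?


ρ = λ/μ = 23.55/9.07 = 2.5965
P_K = (1−ρ)ρ^K/(1−ρ^(K+1)) = (-1.5965·118.009813)/(1 − 306.409162)
= -188.399349/-305.409162 = 0.616875

Final: 0.616875


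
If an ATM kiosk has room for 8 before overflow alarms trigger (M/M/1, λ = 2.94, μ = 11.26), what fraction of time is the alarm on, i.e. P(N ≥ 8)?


ρ = 2.94/11.26 = 0.2611
P(N ≥ n) = ρ^n = 0.2611^8 = 0.00002160

Final: 0.00002160


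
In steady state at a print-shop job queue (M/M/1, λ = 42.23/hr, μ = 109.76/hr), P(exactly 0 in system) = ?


ρ = 42.23/109.76 = 0.3847
P_n = (1−ρ)·ρ^n = (1 − 0.3847)·0.3847^0 = 0.6153·1.000000 = 0.615251

Final: 0.615251


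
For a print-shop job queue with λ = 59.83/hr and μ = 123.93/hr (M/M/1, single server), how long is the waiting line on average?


ρ = 59.83/123.93 = 0.4828
Lq = ρ²/(1−ρ) = 0.2331/0.5172 = 0.4506

Final: 0.4506


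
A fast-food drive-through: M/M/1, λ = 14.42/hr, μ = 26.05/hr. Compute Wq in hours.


ρ = 14.42/26.05 = 0.5536
Wq = ρ/(μ−λ) = 0.5536/(26.05 − 14.42) = 0.5536/11.63 = 0.04760 hr

Final: 0.04760 hr


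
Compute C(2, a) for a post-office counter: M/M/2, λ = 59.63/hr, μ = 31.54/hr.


a = λ/μ = 1.8906; ρ = a/2 = 0.9453
P₀ = 0.028115 (from M/M/c formula)
C(c,a) = [a^c/(c!(1−ρ))]·P₀ = [3.57443/(2·0.05469)]·0.028115
= 32.67750·0.028115 = 0.918730

Final: 0.918730


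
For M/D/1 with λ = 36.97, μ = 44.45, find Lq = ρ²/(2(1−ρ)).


ρ = 36.97/44.45 = 0.8317
M/D/1: Lq = ρ²/(2(1−ρ)) = 0.6918/(2·0.1683) = 2.05540

Final: 2.05540


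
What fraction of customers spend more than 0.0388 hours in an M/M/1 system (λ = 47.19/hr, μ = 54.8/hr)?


W ~ Exponential(μ−λ) for M/M/1.
μ − λ = 54.8 − 47.19 = 7.6100
P(W > t) = e^{−(μ−λ)t} = e^{−0.2953} = 0.744332

Final: 0.744332


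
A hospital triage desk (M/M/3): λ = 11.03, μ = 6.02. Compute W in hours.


a = 1.8322; ρ = 0.6107; P₀ = 0.139971
Lq = P₀·a^c·ρ/(c!(1−ρ)²) = 0.57837
Wq = Lq/λ = 0.57837/11.03 = 0.05244 hr
W = Wq + 1/μ = 0.05244 + 0.16611 = 0.21855 hr

Final: 0.21855 hr


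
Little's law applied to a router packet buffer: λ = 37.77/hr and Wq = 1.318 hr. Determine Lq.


Lq = λWq = 37.77·1.318 = 49.7809

Final: 49.7809


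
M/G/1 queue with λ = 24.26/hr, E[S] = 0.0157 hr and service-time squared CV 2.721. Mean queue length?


ρ = λ·E[S] = 24.26·0.0157 = 0.3809
Lq = ρ²(1+C_s²)/(2(1−ρ)) = 0.1451·(1+2.721)/(2·0.6191)
= 0.1451·3.7210/1.2382 = 0.43595

Final: 0.43595


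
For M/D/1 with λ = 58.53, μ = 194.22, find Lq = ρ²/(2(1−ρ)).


ρ = 58.53/194.22 = 0.3014
M/D/1: Lq = ρ²/(2(1−ρ)) = 0.09082/(2·0.6986) = 0.06500

Final: 0.06500


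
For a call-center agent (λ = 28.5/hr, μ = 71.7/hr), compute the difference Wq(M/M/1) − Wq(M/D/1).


ρ = 28.5/71.7 = 0.3975
Wq(M/M/1) = ρ/(μ−λ) = 0.3975/43.20 = 0.009201 hr
Wq(M/D/1) = ρ/(2(μ−λ)) = 0.004601 hr
Savings = 0.009201 − 0.004601 = 0.004601 hr

Final: 0.004601 hr


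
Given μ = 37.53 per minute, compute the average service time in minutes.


Mean service time = 1/μ = 1/37.53 minute = 0.02665 minute
In minutes: 0.02665 × 1 = 0.02665 min

Final: 0.02665 min


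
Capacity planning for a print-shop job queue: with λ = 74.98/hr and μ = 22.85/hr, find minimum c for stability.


Stability requires cμ > λ ⇔ c > λ/μ.
λ/μ = 74.98/22.85 = 3.2814
Minimum integer c = ⌊3.2814⌋ + 1 = 4
Check: 4·22.85 = 91.40 > 74.98, while 3·22.85 = 68.55 ≤ 74.98

Final: 4 servers


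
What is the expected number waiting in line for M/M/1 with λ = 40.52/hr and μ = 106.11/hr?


ρ = 40.52/106.11 = 0.3819
Lq = ρ²/(1−ρ) = 0.1458/0.6181 = 0.2359

Final: 0.2359


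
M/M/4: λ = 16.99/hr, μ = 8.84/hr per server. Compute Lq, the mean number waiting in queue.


a = λ/μ = 1.9219; ρ = a/4 = 0.4805
P₀ = 0.141915
Lq = P₀·a^c·ρ / (c!·(1−ρ)²) = 0.141915·13.64471·0.4805/(24·0.26989)
= 0.14364

Final: 0.14364


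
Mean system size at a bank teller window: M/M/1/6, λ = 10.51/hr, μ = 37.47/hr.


ρ = 10.51/37.47 = 0.2805
L = ρ[1 − (K+1)ρ^K + Kρ^(K+1)] / [(1−ρ)(1−ρ^(K+1))]
Numerator: 0.2805·(1 − 7·0.0004870 + 6·0.0001366) = 0.279765
Denominator: (0.7195)·(0.999863) = 0.719411
L = 0.279765/0.719411 = 0.3889

Final: 0.3889


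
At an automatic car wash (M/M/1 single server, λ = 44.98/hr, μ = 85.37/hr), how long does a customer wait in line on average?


ρ = 44.98/85.37 = 0.5269
Wq = ρ/(μ−λ) = 0.5269/(85.37 − 44.98) = 0.5269/40.39 = 0.01304 hr

Final: 0.01304 hr


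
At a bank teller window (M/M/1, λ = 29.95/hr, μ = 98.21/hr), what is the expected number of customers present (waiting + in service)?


ρ = λ/μ = 29.95/98.21 = 0.3050
L = ρ/(1−ρ) = 0.3050/(1 − 0.3050) = 0.3050/0.6950 = 0.4388

Final: 0.4388


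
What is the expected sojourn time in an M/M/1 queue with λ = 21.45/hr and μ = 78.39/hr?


W = 1/(μ−λ) = 1/(78.39 − 21.45) = 1/56.94 = 0.01756 hr

Final: 0.01756 hr


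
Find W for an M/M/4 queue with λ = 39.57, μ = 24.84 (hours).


a = 1.5930; ρ = 0.3982; P₀ = 0.200745
Lq = P₀·a^c·ρ/(c!(1−ρ)²) = 0.05924
Wq = Lq/λ = 0.05924/39.57 = 0.001497 hr
W = Wq + 1/μ = 0.001497 + 0.04026 = 0.04175 hr

Final: 0.04175 hr


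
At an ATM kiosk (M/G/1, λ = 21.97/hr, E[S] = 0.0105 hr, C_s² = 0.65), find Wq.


ρ = λ·E[S] = 21.97·0.0105 = 0.2307
E[S²] = E[S]²(1+C_s²) = 0.0105²·(1+0.65) = 0.0001819
Wq = λ·E[S²]/(2(1−ρ)) = 21.97·0.0001819/(2·0.7693) = 0.002598 hr

Final: 0.002598 hr


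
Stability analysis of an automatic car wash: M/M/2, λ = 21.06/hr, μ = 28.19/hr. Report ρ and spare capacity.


Total capacity cμ = 2·28.19 = 56.38/hr
ρ = λ/(cμ) = 21.06/56.38 = 0.3735
Stable ⇔ ρ < 1: YES
Spare capacity = cμ − λ = 56.38 − 21.06 = 35.32/hr

Final: ρ = 0.3735; stable; margin = 35.32/hr


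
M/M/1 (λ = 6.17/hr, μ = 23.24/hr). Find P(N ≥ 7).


ρ = 6.17/23.24 = 0.2655
P(N ≥ n) = ρ^n = 0.2655^7 = 0.00009297

Final: 0.00009297


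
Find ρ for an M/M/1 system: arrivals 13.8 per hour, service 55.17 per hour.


ρ = λ/μ = 13.8/55.17 = 0.2501

Final: 0.2501


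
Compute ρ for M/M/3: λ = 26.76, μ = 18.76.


ρ = λ/(cμ) = 26.76/(3·18.76) = 26.76/56.28 = 0.4755

Final: 0.4755


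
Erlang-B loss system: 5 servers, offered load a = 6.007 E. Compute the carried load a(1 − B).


B(5,6.007) = 0.360889 (Erlang-B)
Carried load = a(1 − B) = 6.007·(1 − 0.360889) = 6.007·0.639111 = 3.8391 E

Final: 3.8391 Erlangs


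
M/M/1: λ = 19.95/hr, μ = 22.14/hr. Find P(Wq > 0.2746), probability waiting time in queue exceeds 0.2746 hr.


ρ = 19.95/22.14 = 0.9011
P(Wq > t) = ρ·e^{−(μ−λ)t} = 0.9011·e^{−0.6014}
= 0.9011·0.548058 = 0.493846

Final: 0.493846


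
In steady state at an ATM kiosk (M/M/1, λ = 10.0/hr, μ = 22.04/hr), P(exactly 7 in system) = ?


ρ = 10.0/22.04 = 0.4537
P_n = (1−ρ)·ρ^n = (1 − 0.4537)·0.4537^7 = 0.5463·0.003958 = 0.002162

Final: 0.002162


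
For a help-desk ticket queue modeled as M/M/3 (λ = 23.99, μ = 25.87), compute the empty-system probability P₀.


a = λ/μ = 23.99/25.87 = 0.9273; ρ = a/c = 0.3091
Σ_{k=0}^{2} a^k/k! (terms k=0..2) = 1.00000 + 0.92733 + 0.42997 = 2.35730
Tail: a^3/(3!(1−ρ)) = 0.79745/(6·0.6909) = 0.19237
P₀ = 1/(2.35730 + 0.19237) = 1/2.54967 = 0.392208

Final: 0.392208


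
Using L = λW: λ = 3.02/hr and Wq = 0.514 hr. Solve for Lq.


Lq = λWq = 3.02·0.514 = 1.5523

Final: 1.5523


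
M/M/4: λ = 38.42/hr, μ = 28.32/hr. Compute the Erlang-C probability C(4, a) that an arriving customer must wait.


a = λ/μ = 1.3566; ρ = a/4 = 0.3392
P₀ = 0.255978 (from M/M/c formula)
C(c,a) = [a^c/(c!(1−ρ))]·P₀ = [3.38732/(24·0.6608)]·0.255978
= 0.21357·0.255978 = 0.054670

Final: 0.054670


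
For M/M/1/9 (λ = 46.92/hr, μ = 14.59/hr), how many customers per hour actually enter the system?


ρ = 3.2159; P_K = (1−ρ)ρ^9/(1−ρ^10) = 0.689051
λ_eff = λ(1 − P_K) = 46.92·(1 − 0.689051) = 46.92·0.310949 = 14.5897 /hr

Final: 14.5897 /hr


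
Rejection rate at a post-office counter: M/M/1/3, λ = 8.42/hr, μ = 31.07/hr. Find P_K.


ρ = λ/μ = 8.42/31.07 = 0.2710
P_K = (1−ρ)ρ^K/(1−ρ^(K+1)) = (0.7290·0.019903)/(1 − 0.005394)
= 0.014509/0.994606 = 0.014588

Final: 0.014588


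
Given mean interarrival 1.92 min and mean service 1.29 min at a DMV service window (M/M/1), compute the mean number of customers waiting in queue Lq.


λ = 60/1.92 = 31.2500 /hr
μ = 60/1.29 = 46.5116 /hr
ρ = λ/μ = 31.2500/46.5116 = 0.6719
Lq = ρ²/(1−ρ) = 0.4514/0.3281 = 1.3757

Final: 1.3757


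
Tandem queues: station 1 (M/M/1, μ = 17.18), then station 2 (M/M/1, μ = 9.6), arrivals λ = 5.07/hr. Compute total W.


Each node sees arrival rate λ = 5.07/hr (tandem ⇒ throughput preserved).
W₁ = 1/(μ₁−λ) = 1/(17.18−5.07) = 0.08258 hr
W₂ = 1/(μ₂−λ) = 1/(9.6−5.07) = 0.22075 hr
W_total = W₁ + W₂ = 0.08258 + 0.22075 = 0.30333 hr

Final: 0.30333 hr


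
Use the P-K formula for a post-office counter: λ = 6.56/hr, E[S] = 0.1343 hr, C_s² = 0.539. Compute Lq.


ρ = λ·E[S] = 6.56·0.1343 = 0.8810
Lq = ρ²(1+C_s²)/(2(1−ρ)) = 0.7762·(1+0.539)/(2·0.1190)
= 0.7762·1.5390/0.2380 = 5.01939

Final: 5.01939


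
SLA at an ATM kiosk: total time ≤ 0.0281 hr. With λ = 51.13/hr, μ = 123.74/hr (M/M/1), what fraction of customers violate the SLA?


W ~ Exponential(μ−λ) for M/M/1.
μ − λ = 123.74 − 51.13 = 72.6100
P(W > t) = e^{−(μ−λ)t} = e^{−2.0403} = 0.129984

Final: 0.129984


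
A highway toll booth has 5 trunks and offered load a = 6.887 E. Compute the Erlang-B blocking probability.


B(c,a) = (a^c/c!) / Σ_{k=0}^{c} a^k/k!
a^5/5! = 129.112761
Σ terms (k=0..5): 1.00000 + 6.88700 + 23.71538 + 54.44262 + 93.73658 + 129.11276 = 308.894340
B = 129.112761/308.894340 = 0.417984

Final: 0.417984


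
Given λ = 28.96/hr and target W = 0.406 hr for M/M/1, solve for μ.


W = 1/(μ−λ) ⇒ μ − λ = 1/W = 1/0.406 = 2.4631
μ = λ + 1/W = 28.96 + 2.4631 = 31.4231 per hr

Final: 31.4231 /hr


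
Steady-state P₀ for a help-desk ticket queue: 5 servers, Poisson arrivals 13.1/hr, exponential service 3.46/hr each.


a = λ/μ = 13.1/3.46 = 3.7861; ρ = a/c = 0.7572
Σ_{k=0}^{4} a^k/k! (terms k=0..4) = 1.00000 + 3.78613 + 7.16738 + 9.04554 + 8.56189 = 29.56093
Tail: a^5/(5!(1−ρ)) = 777.99353/(120·0.2428) = 26.70494
P₀ = 1/(29.56093 + 26.70494) = 1/56.26587 = 0.017773

Final: 0.017773


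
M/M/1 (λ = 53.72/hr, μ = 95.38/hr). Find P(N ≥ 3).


ρ = 53.72/95.38 = 0.5632
P(N ≥ n) = ρ^n = 0.5632^3 = 0.178664

Final: 0.178664


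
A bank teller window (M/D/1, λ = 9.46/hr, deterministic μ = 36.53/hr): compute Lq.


ρ = 9.46/36.53 = 0.2590
M/D/1: Lq = ρ²/(2(1−ρ)) = 0.06706/(2·0.7410) = 0.04525

Final: 0.04525


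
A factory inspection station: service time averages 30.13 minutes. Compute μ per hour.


μ = 1/(service time) in consistent units.
1 hour = 60 min, so μ = 60/30.13 = 1.9914 per hour

Final: 1.9914 /hr


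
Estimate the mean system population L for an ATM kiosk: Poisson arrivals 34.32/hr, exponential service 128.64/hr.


ρ = λ/μ = 34.32/128.64 = 0.2668
L = ρ/(1−ρ) = 0.2668/(1 − 0.2668) = 0.2668/0.7332 = 0.3639

Final: 0.3639


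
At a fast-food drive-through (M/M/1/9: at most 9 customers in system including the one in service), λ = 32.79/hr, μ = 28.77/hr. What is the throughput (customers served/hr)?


ρ = 1.1397; P_K = (1−ρ)ρ^9/(1−ρ^10) = 0.168032
λ_eff = λ(1 − P_K) = 32.79·(1 − 0.168032) = 32.79·0.831968 = 27.2802 /hr

Final: 27.2802 /hr


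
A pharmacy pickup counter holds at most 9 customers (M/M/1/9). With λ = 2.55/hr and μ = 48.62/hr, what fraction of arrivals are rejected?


ρ = λ/μ = 2.55/48.62 = 0.05245
P_K = (1−ρ)ρ^K/(1−ρ^(K+1)) = (0.9476·3.003e-12)/(1 − 1.575e-13)
= 2.845e-12/1.000000 = 2.845e-12

Final: 2.845e-12


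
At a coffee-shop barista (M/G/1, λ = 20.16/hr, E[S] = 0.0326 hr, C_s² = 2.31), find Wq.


ρ = λ·E[S] = 20.16·0.0326 = 0.6572
E[S²] = E[S]²(1+C_s²) = 0.0326²·(1+2.31) = 0.003518
Wq = λ·E[S²]/(2(1−ρ)) = 20.16·0.003518/(2·0.3428) = 0.10344 hr

Final: 0.10344 hr


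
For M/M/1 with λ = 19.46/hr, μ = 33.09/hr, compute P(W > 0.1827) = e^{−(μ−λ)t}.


W ~ Exponential(μ−λ) for M/M/1.
μ − λ = 33.09 − 19.46 = 13.6300
P(W > t) = e^{−(μ−λ)t} = e^{−2.4902} = 0.082893

Final: 0.082893


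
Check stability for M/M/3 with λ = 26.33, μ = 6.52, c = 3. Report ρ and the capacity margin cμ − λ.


Total capacity cμ = 3·6.52 = 19.56/hr
ρ = λ/(cμ) = 26.33/19.56 = 1.3461
Stable ⇔ ρ < 1: NO
Spare capacity = cμ − λ = 19.56 − 26.33 = -6.77/hr

Final: ρ = 1.3461; unstable; margin = -6.77/hr


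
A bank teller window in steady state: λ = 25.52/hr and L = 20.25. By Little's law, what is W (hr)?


W = L/λ = 20.25/25.52 = 0.7935 hr

Final: 0.7935 hr


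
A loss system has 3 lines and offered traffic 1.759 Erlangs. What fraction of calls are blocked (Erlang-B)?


B(c,a) = (a^c/c!) / Σ_{k=0}^{c} a^k/k!
a^3/3! = 0.907081
Σ terms (k=0..3): 1.00000 + 1.75900 + 1.54704 + 0.90708 = 5.213122
B = 0.907081/5.213122 = 0.174000

Final: 0.174000


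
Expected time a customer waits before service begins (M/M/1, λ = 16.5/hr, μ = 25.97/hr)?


ρ = 16.5/25.97 = 0.6353
Wq = ρ/(μ−λ) = 0.6353/(25.97 − 16.5) = 0.6353/9.47 = 0.06709 hr

Final: 0.06709 hr


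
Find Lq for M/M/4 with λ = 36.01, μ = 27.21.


a = λ/μ = 1.3234; ρ = a/4 = 0.3309
P₀ = 0.264800
Lq = P₀·a^c·ρ / (c!·(1−ρ)²) = 0.264800·3.06746·0.3309/(24·0.44776)
= 0.02501

Final: 0.02501


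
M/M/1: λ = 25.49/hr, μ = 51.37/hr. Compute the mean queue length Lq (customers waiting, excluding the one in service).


ρ = 25.49/51.37 = 0.4962
Lq = ρ²/(1−ρ) = 0.2462/0.5038 = 0.4887

Final: 0.4887


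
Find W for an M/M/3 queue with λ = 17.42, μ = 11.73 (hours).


a = 1.4851; ρ = 0.4950; P₀ = 0.214187
Lq = P₀·a^c·ρ/(c!(1−ρ)²) = 0.22698
Wq = Lq/λ = 0.22698/17.42 = 0.01303 hr
W = Wq + 1/μ = 0.01303 + 0.08525 = 0.09828 hr

Final: 0.09828 hr


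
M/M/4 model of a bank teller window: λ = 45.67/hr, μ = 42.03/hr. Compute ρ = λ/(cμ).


ρ = λ/(cμ) = 45.67/(4·42.03) = 45.67/168.12 = 0.2717

Final: 0.2717


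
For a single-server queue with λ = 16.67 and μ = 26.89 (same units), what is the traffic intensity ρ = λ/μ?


ρ = λ/μ = 16.67/26.89 = 0.6199

Final: 0.6199


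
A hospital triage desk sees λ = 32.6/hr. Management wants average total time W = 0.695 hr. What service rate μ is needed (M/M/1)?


W = 1/(μ−λ) ⇒ μ − λ = 1/W = 1/0.695 = 1.4388
μ = λ + 1/W = 32.6 + 1.4388 = 34.0388 per hr

Final: 34.0388 /hr


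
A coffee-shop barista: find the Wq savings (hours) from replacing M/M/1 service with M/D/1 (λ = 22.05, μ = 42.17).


ρ = 22.05/42.17 = 0.5229
Wq(M/M/1) = ρ/(μ−λ) = 0.5229/20.12 = 0.02599 hr
Wq(M/D/1) = ρ/(2(μ−λ)) = 0.01299 hr
Savings = 0.02599 − 0.01299 = 0.01299 hr

Final: 0.01299 hr


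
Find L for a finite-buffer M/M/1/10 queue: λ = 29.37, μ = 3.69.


ρ = 29.37/3.69 = 7.9593
L = ρ[1 − (K+1)ρ^K + Kρ^(K+1)] / [(1−ρ)(1−ρ^(K+1))]
Numerator: 7.9593·(1 − 11·1020412578.904451 + 10·8121820445.101280) = 557104057693.483765
Denominator: (-6.9593)·(-8121820444.101280) = 56522587806.103226
L = 557104057693.483765/56522587806.103226 = 9.8563

Final: 9.8563


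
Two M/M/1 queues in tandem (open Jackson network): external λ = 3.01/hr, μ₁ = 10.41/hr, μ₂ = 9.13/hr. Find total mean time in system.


Each node sees arrival rate λ = 3.01/hr (tandem ⇒ throughput preserved).
W₁ = 1/(μ₁−λ) = 1/(10.41−3.01) = 0.13514 hr
W₂ = 1/(μ₂−λ) = 1/(9.13−3.01) = 0.16340 hr
W_total = W₁ + W₂ = 0.13514 + 0.16340 = 0.29853 hr

Final: 0.29853 hr


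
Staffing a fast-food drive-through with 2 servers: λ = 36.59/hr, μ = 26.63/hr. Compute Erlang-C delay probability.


a = λ/μ = 1.3740; ρ = a/2 = 0.6870
P₀ = 0.185531 (from M/M/c formula)
C(c,a) = [a^c/(c!(1−ρ))]·P₀ = [1.88792/(2·0.3130)]·0.185531
= 3.01591·0.185531 = 0.559546

Final: 0.559546


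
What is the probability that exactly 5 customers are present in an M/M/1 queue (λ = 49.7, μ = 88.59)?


ρ = 49.7/88.59 = 0.5610
P_n = (1−ρ)·ρ^n = (1 − 0.5610)·0.5610^5 = 0.4390·0.055572 = 0.024396

Final: 0.024396


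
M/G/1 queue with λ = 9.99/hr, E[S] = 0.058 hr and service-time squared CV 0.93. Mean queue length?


ρ = λ·E[S] = 9.99·0.058 = 0.5794
Lq = ρ²(1+C_s²)/(2(1−ρ)) = 0.3357·(1+0.93)/(2·0.4206)
= 0.3357·1.9300/0.8412 = 0.77031

Final: 0.77031


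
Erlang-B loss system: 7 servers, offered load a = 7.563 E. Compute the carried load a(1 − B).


B(7,7.563) = 0.282937 (Erlang-B)
Carried load = a(1 − B) = 7.563·(1 − 0.282937) = 7.563·0.717063 = 5.4232 E

Final: 5.4232 Erlangs


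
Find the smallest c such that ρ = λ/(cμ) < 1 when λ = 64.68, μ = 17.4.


Stability requires cμ > λ ⇔ c > λ/μ.
λ/μ = 64.68/17.4 = 3.7172
Minimum integer c = ⌊3.7172⌋ + 1 = 4
Check: 4·17.4 = 69.60 > 64.68, while 3·17.4 = 52.20 ≤ 64.68

Final: 4 servers


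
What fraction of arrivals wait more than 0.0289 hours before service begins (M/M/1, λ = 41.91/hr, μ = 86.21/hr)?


ρ = 41.91/86.21 = 0.4861
P(Wq > t) = ρ·e^{−(μ−λ)t} = 0.4861·e^{−1.2803}
= 0.4861·0.277962 = 0.135128

Final: 0.135128


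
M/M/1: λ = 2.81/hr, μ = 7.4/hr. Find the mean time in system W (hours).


W = 1/(μ−λ) = 1/(7.4 − 2.81) = 1/4.59 = 0.2179 hr

Final: 0.2179 hr


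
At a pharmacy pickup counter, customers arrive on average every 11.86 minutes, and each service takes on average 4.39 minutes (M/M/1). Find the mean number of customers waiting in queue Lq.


λ = 60/11.86 = 5.0590 /hr
μ = 60/4.39 = 13.6674 /hr
ρ = λ/μ = 5.0590/13.6674 = 0.3702
Lq = ρ²/(1−ρ) = 0.1370/0.6298 = 0.2175

Final: 0.2175


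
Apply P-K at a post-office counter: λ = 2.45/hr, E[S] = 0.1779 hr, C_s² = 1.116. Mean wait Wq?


ρ = λ·E[S] = 2.45·0.1779 = 0.4359
E[S²] = E[S]²(1+C_s²) = 0.1779²·(1+1.116) = 0.066968
Wq = λ·E[S²]/(2(1−ρ)) = 2.45·0.066968/(2·0.5641) = 0.14542 hr

Final: 0.14542 hr


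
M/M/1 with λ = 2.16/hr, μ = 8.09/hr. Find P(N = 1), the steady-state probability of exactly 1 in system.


ρ = 2.16/8.09 = 0.2670
P_n = (1−ρ)·ρ^n = (1 − 0.2670)·0.2670^1 = 0.7330·0.266996 = 0.195709

Final: 0.195709


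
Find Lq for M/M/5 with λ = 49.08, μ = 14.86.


a = λ/μ = 3.3028; ρ = a/5 = 0.6606
P₀ = 0.032928
Lq = P₀·a^c·ρ / (c!·(1−ρ)²) = 0.032928·393.03273·0.6606/(120·0.11522)
= 0.61832

Final: 0.61832


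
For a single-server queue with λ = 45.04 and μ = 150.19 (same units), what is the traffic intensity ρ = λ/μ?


ρ = λ/μ = 45.04/150.19 = 0.2999

Final: 0.2999


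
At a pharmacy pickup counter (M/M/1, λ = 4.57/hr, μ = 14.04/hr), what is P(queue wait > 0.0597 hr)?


ρ = 4.57/14.04 = 0.3255
P(Wq > t) = ρ·e^{−(μ−λ)t} = 0.3255·e^{−0.5654}
= 0.3255·0.568156 = 0.184934

Final: 0.184934


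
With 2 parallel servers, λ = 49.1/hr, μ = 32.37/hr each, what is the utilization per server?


ρ = λ/(cμ) = 49.1/(2·32.37) = 49.1/64.74 = 0.7584

Final: 0.7584


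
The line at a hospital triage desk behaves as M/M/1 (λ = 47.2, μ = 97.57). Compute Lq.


ρ = 47.2/97.57 = 0.4838
Lq = ρ²/(1−ρ) = 0.2340/0.5162 = 0.4533

Final: 0.4533


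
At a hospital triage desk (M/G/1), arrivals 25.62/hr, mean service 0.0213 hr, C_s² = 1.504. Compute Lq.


ρ = λ·E[S] = 25.62·0.0213 = 0.5457
Lq = ρ²(1+C_s²)/(2(1−ρ)) = 0.2978·(1+1.504)/(2·0.4543)
= 0.2978·2.5040/0.9086 = 0.82070

Final: 0.82070


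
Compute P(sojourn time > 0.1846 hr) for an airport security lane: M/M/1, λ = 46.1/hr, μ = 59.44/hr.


W ~ Exponential(μ−λ) for M/M/1.
μ − λ = 59.44 − 46.1 = 13.3400
P(W > t) = e^{−(μ−λ)t} = e^{−2.4626} = 0.085216

Final: 0.085216


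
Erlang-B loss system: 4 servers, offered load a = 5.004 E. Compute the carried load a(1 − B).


B(4,5.004) = 0.398659 (Erlang-B)
Carried load = a(1 − B) = 5.004·(1 − 0.398659) = 5.004·0.601341 = 3.0091 E

Final: 3.0091 Erlangs


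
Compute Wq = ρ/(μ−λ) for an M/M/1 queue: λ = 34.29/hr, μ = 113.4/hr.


ρ = 34.29/113.4 = 0.3024
Wq = ρ/(μ−λ) = 0.3024/(113.4 − 34.29) = 0.3024/79.11 = 0.003822 hr

Final: 0.003822 hr


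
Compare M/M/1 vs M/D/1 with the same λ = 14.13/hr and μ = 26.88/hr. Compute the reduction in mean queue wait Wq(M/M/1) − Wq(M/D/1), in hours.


ρ = 14.13/26.88 = 0.5257
Wq(M/M/1) = ρ/(μ−λ) = 0.5257/12.75 = 0.04123 hr
Wq(M/D/1) = ρ/(2(μ−λ)) = 0.02061 hr
Savings = 0.04123 − 0.02061 = 0.02061 hr

Final: 0.02061 hr


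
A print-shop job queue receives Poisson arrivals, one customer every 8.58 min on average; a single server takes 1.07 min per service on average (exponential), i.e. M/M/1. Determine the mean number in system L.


λ = 60/8.58 = 6.9930 /hr
μ = 60/1.07 = 56.0748 /hr
ρ = λ/μ = 6.9930/56.0748 = 0.1247
L = ρ/(1−ρ) = 0.1247/0.8753 = 0.1425

Final: 0.1425


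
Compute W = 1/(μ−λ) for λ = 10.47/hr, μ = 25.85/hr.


W = 1/(μ−λ) = 1/(25.85 − 10.47) = 1/15.38 = 0.06502 hr

Final: 0.06502 hr


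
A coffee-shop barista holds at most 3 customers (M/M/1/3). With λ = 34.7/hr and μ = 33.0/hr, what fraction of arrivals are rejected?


ρ = λ/μ = 34.7/33.0 = 1.0515
P_K = (1−ρ)ρ^K/(1−ρ^(K+1)) = (-0.05152·1.162644)/(1 − 1.222537)
= -0.059894/-0.222537 = 0.269140

Final: 0.269140


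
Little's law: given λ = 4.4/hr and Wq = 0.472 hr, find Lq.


Lq = λWq = 4.4·0.472 = 2.0768

Final: 2.0768


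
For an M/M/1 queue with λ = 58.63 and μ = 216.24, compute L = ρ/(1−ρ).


ρ = λ/μ = 58.63/216.24 = 0.2711
L = ρ/(1−ρ) = 0.2711/(1 − 0.2711) = 0.2711/0.7289 = 0.3720

Final: 0.3720


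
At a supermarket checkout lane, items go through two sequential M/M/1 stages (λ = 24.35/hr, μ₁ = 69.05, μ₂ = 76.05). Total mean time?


Each node sees arrival rate λ = 24.35/hr (tandem ⇒ throughput preserved).
W₁ = 1/(μ₁−λ) = 1/(69.05−24.35) = 0.02237 hr
W₂ = 1/(μ₂−λ) = 1/(76.05−24.35) = 0.01934 hr
W_total = W₁ + W₂ = 0.02237 + 0.01934 = 0.04171 hr

Final: 0.04171 hr


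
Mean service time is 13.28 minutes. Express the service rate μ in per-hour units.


μ = 1/(service time) in consistent units.
1 hour = 60 min, so μ = 60/13.28 = 4.5181 per hour

Final: 4.5181 /hr


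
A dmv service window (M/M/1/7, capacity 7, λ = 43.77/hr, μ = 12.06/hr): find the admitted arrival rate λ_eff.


ρ = 3.6294; P_K = (1−ρ)ρ^7/(1−ρ^8) = 0.724493
λ_eff = λ(1 − P_K) = 43.77·(1 − 0.724493) = 43.77·0.275507 = 12.0589 /hr

Final: 12.0589 /hr


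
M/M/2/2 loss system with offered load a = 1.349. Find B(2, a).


B(c,a) = (a^c/c!) / Σ_{k=0}^{c} a^k/k!
a^2/2! = 0.909901
Σ terms (k=0..2): 1.00000 + 1.34900 + 0.90990 = 3.258901
B = 0.909901/3.258901 = 0.279205

Final: 0.279205


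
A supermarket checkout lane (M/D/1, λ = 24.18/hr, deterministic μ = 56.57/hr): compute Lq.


ρ = 24.18/56.57 = 0.4274
M/D/1: Lq = ρ²/(2(1−ρ)) = 0.1827/(2·0.5726) = 0.15955

Final: 0.15955


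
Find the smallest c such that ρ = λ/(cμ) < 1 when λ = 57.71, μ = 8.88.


Stability requires cμ > λ ⇔ c > λ/μ.
λ/μ = 57.71/8.88 = 6.4989
Minimum integer c = ⌊6.4989⌋ + 1 = 7
Check: 7·8.88 = 62.16 > 57.71, while 6·8.88 = 53.28 ≤ 57.71

Final: 7 servers


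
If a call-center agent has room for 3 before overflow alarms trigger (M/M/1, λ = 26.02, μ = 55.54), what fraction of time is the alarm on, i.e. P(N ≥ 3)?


ρ = 26.02/55.54 = 0.4685
P(N ≥ n) = ρ^n = 0.4685^3 = 0.102826

Final: 0.102826


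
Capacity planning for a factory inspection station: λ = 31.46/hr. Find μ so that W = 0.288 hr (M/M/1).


W = 1/(μ−λ) ⇒ μ − λ = 1/W = 1/0.288 = 3.4722
μ = λ + 1/W = 31.46 + 3.4722 = 34.9322 per hr

Final: 34.9322 /hr


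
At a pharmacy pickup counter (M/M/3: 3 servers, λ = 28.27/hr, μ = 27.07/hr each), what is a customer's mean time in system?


a = 1.0443; ρ = 0.3481; P₀ = 0.347121
Lq = P₀·a^c·ρ/(c!(1−ρ)²) = 0.05398
Wq = Lq/λ = 0.05398/28.27 = 0.001909 hr
W = Wq + 1/μ = 0.001909 + 0.03694 = 0.03885 hr

Final: 0.03885 hr


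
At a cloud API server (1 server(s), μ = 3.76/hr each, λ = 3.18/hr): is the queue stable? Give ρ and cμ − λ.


Total capacity cμ = 1·3.76 = 3.76/hr
ρ = λ/(cμ) = 3.18/3.76 = 0.8457
Stable ⇔ ρ < 1: YES
Spare capacity = cμ − λ = 3.76 − 3.18 = 0.58/hr

Final: ρ = 0.8457; stable; margin = 0.58/hr


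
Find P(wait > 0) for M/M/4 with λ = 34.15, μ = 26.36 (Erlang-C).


a = λ/μ = 1.2955; ρ = a/4 = 0.3239
P₀ = 0.272427 (from M/M/c formula)
C(c,a) = [a^c/(c!(1−ρ))]·P₀ = [2.81696/(24·0.6761)]·0.272427
= 0.17360·0.272427 = 0.047293

Final: 0.047293


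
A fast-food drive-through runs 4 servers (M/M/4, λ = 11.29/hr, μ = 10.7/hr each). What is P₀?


a = λ/μ = 11.29/10.7 = 1.0551; ρ = a/c = 0.2638
Σ_{k=0}^{3} a^k/k! (terms k=0..3) = 1.00000 + 1.05514 + 0.55666 + 0.19578 = 2.80759
Tail: a^4/(4!(1−ρ)) = 1.23948/(24·0.7362) = 0.07015
P₀ = 1/(2.80759 + 0.07015) = 1/2.87774 = 0.347496

Final: 0.347496


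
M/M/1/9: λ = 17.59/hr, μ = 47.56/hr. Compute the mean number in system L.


ρ = 17.59/47.56 = 0.3698
L = ρ[1 − (K+1)ρ^K + Kρ^(K+1)] / [(1−ρ)(1−ρ^(K+1))]
Numerator: 0.3698·(1 − 10·0.0001295 + 9·0.00004789) = 0.369529
Denominator: (0.6302)·(0.999952) = 0.630121
L = 0.369529/0.630121 = 0.5864

Final: 0.5864


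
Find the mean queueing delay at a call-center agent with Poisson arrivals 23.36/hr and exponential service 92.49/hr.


ρ = 23.36/92.49 = 0.2526
Wq = ρ/(μ−λ) = 0.2526/(92.49 − 23.36) = 0.2526/69.13 = 0.003654 hr

Final: 0.003654 hr


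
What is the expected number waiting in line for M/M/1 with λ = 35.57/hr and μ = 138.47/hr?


ρ = 35.57/138.47 = 0.2569
Lq = ρ²/(1−ρ) = 0.06599/0.7431 = 0.08880

Final: 0.08880


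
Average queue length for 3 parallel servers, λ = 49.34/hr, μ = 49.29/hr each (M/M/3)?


a = λ/μ = 1.0010; ρ = a/3 = 0.3337
P₀ = 0.363251
Lq = P₀·a^c·ρ / (c!·(1−ρ)²) = 0.363251·1.00305·0.3337/(6·0.44399)
= 0.04564

Final: 0.04564


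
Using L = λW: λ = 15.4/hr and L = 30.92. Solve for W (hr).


W = L/λ = 30.92/15.4 = 2.0078 hr

Final: 2.0078 hr


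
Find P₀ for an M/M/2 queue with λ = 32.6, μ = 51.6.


a = λ/μ = 32.6/51.6 = 0.6318; ρ = a/c = 0.3159
Σ_{k=0}^{1} a^k/k! (terms k=0..1) = 1.00000 + 0.63178 = 1.63178
Tail: a^2/(2!(1−ρ)) = 0.39915/(2·0.6841) = 0.29173
P₀ = 1/(1.63178 + 0.29173) = 1/1.92351 = 0.519882

Final: 0.519882


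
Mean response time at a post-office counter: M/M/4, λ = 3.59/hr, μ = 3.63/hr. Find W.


a = 0.9890; ρ = 0.2472; P₀ = 0.371445
Lq = P₀·a^c·ρ/(c!(1−ρ)²) = 0.006460
Wq = Lq/λ = 0.006460/3.59 = 0.001800 hr
W = Wq + 1/μ = 0.001800 + 0.27548 = 0.27728 hr

Final: 0.27728 hr


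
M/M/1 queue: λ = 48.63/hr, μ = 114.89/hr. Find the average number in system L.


ρ = λ/μ = 48.63/114.89 = 0.4233
L = ρ/(1−ρ) = 0.4233/(1 − 0.4233) = 0.4233/0.5767 = 0.7339

Final: 0.7339


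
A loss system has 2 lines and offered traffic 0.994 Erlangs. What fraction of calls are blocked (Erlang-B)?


B(c,a) = (a^c/c!) / Σ_{k=0}^{c} a^k/k!
a^2/2! = 0.494018
Σ terms (k=0..2): 1.00000 + 0.99400 + 0.49402 = 2.488018
B = 0.494018/2.488018 = 0.198559

Final: 0.198559


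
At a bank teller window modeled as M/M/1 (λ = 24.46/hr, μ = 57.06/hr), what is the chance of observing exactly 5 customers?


ρ = 24.46/57.06 = 0.4287
P_n = (1−ρ)·ρ^n = (1 − 0.4287)·0.4287^5 = 0.5713·0.014475 = 0.008270

Final: 0.008270


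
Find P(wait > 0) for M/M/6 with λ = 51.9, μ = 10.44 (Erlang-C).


a = λ/μ = 4.9713; ρ = a/6 = 0.8285
P₀ = 0.004721 (from M/M/c formula)
C(c,a) = [a^c/(c!(1−ρ))]·P₀ = [15093.88911/(720·0.1715)]·0.004721
= 122.26893·0.004721 = 0.577222

Final: 0.577222


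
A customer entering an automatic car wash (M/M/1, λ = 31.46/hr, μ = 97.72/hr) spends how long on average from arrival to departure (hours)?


W = 1/(μ−λ) = 1/(97.72 − 31.46) = 1/66.26 = 0.01509 hr

Final: 0.01509 hr


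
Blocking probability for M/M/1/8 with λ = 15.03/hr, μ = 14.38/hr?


ρ = λ/μ = 15.03/14.38 = 1.0452
P_K = (1−ρ)ρ^K/(1−ρ^(K+1)) = (-0.04520·1.424298)/(1 − 1.488678)
= -0.064381/-0.488678 = 0.131744

Final: 0.131744


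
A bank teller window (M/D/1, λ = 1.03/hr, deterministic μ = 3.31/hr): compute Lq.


ρ = 1.03/3.31 = 0.3112
M/D/1: Lq = ρ²/(2(1−ρ)) = 0.09683/(2·0.6888) = 0.07029

Final: 0.07029


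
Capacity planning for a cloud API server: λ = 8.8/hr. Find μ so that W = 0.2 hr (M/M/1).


W = 1/(μ−λ) ⇒ μ − λ = 1/W = 1/0.2 = 5.0000
μ = λ + 1/W = 8.8 + 5.0000 = 13.8000 per hr

Final: 13.8000 /hr


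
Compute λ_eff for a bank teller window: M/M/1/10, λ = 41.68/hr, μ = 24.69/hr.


ρ = 1.6881; P_K = (1−ρ)ρ^10/(1−ρ^11) = 0.408918
λ_eff = λ(1 − P_K) = 41.68·(1 − 0.408918) = 41.68·0.591082 = 24.6363 /hr

Final: 24.6363 /hr


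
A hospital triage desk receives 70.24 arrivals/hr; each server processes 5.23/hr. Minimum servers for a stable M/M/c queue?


Stability requires cμ > λ ⇔ c > λ/μ.
λ/μ = 70.24/5.23 = 13.4302
Minimum integer c = ⌊13.4302⌋ + 1 = 14
Check: 14·5.23 = 73.22 > 70.24, while 13·5.23 = 67.99 ≤ 70.24

Final: 14 servers


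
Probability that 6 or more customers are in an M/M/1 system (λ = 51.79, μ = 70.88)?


ρ = 51.79/70.88 = 0.7307
P(N ≥ n) = ρ^n = 0.7307^6 = 0.152171

Final: 0.152171


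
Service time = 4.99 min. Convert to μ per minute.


μ = 1/(service time) in consistent units.
1 minute = 1 min, so μ = 1/4.99 = 0.2004 per minute

Final: 0.2004 /min


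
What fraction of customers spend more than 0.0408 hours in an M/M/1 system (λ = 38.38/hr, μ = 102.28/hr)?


W ~ Exponential(μ−λ) for M/M/1.
μ − λ = 102.28 − 38.38 = 63.9000
P(W > t) = e^{−(μ−λ)t} = e^{−2.6071} = 0.073747

Final: 0.073747


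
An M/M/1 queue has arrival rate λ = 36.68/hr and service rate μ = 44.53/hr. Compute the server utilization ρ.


ρ = λ/μ = 36.68/44.53 = 0.8237

Final: 0.8237


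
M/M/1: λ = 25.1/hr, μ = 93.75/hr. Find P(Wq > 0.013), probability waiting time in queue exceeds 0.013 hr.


ρ = 25.1/93.75 = 0.2677
P(Wq > t) = ρ·e^{−(μ−λ)t} = 0.2677·e^{−0.8925}
= 0.2677·0.409651 = 0.109677

Final: 0.109677


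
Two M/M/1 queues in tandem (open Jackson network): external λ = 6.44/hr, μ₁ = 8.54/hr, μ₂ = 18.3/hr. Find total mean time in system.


Each node sees arrival rate λ = 6.44/hr (tandem ⇒ throughput preserved).
W₁ = 1/(μ₁−λ) = 1/(8.54−6.44) = 0.47619 hr
W₂ = 1/(μ₂−λ) = 1/(18.3−6.44) = 0.08432 hr
W_total = W₁ + W₂ = 0.47619 + 0.08432 = 0.56051 hr

Final: 0.56051 hr


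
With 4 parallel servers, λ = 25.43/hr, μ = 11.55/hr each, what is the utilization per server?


ρ = λ/(cμ) = 25.43/(4·11.55) = 25.43/46.20 = 0.5504

Final: 0.5504


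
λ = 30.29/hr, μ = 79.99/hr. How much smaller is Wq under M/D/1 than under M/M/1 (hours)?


ρ = 30.29/79.99 = 0.3787
Wq(M/M/1) = ρ/(μ−λ) = 0.3787/49.70 = 0.007619 hr
Wq(M/D/1) = ρ/(2(μ−λ)) = 0.003810 hr
Savings = 0.007619 − 0.003810 = 0.003810 hr

Final: 0.003810 hr


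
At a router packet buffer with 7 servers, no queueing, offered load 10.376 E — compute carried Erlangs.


B(7,10.376) = 0.425426 (Erlang-B)
Carried load = a(1 − B) = 10.376·(1 − 0.425426) = 10.376·0.574574 = 5.9618 E

Final: 5.9618 Erlangs


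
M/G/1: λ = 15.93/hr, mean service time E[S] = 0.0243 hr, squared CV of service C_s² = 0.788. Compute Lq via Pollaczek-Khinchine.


ρ = λ·E[S] = 15.93·0.0243 = 0.3871
Lq = ρ²(1+C_s²)/(2(1−ρ)) = 0.1498·(1+0.788)/(2·0.6129)
= 0.1498·1.7880/1.2258 = 0.21857

Final: 0.21857


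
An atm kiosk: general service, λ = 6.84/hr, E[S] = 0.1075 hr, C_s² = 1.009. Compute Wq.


ρ = λ·E[S] = 6.84·0.1075 = 0.7353
E[S²] = E[S]²(1+C_s²) = 0.1075²·(1+1.009) = 0.023217
Wq = λ·E[S²]/(2(1−ρ)) = 6.84·0.023217/(2·0.2647) = 0.29996 hr

Final: 0.29996 hr


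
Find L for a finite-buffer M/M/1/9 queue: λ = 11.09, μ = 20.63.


ρ = 11.09/20.63 = 0.5376
L = ρ[1 − (K+1)ρ^K + Kρ^(K+1)] / [(1−ρ)(1−ρ^(K+1))]
Numerator: 0.5376·(1 − 10·0.003749 + 9·0.002015) = 0.527164
Denominator: (0.4624)·(0.997985) = 0.461501
L = 0.527164/0.461501 = 1.1423

Final: 1.1423


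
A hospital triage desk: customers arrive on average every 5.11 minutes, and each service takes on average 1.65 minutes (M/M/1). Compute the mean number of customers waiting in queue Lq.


λ = 60/5.11 = 11.7417 /hr
μ = 60/1.65 = 36.3636 /hr
ρ = λ/μ = 11.7417/36.3636 = 0.3229
Lq = ρ²/(1−ρ) = 0.1043/0.6771 = 0.1540

Final: 0.1540


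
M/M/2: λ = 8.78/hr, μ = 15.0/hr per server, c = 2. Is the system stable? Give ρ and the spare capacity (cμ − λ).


Total capacity cμ = 2·15.0 = 30.00/hr
ρ = λ/(cμ) = 8.78/30.00 = 0.2927
Stable ⇔ ρ < 1: YES
Spare capacity = cμ − λ = 30.00 − 8.78 = 21.22/hr

Final: ρ = 0.2927; stable; margin = 21.22/hr


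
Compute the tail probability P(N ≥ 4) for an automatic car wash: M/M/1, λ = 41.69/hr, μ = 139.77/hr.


ρ = 41.69/139.77 = 0.2983
P(N ≥ n) = ρ^n = 0.2983^4 = 0.007915

Final: 0.007915


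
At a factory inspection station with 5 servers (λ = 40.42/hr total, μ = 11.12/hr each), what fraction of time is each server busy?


ρ = λ/(cμ) = 40.42/(5·11.12) = 40.42/55.60 = 0.7270

Final: 0.7270


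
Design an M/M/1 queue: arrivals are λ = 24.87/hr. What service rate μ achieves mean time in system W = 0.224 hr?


W = 1/(μ−λ) ⇒ μ − λ = 1/W = 1/0.224 = 4.4643
μ = λ + 1/W = 24.87 + 4.4643 = 29.3343 per hr

Final: 29.3343 /hr


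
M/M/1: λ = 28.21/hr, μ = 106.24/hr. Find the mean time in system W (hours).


W = 1/(μ−λ) = 1/(106.24 − 28.21) = 1/78.03 = 0.01282 hr

Final: 0.01282 hr


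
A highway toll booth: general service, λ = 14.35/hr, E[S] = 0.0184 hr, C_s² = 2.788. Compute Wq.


ρ = λ·E[S] = 14.35·0.0184 = 0.2640
E[S²] = E[S]²(1+C_s²) = 0.0184²·(1+2.788) = 0.001282
Wq = λ·E[S²]/(2(1−ρ)) = 14.35·0.001282/(2·0.7360) = 0.01250 hr

Final: 0.01250 hr


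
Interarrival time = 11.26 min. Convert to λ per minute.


λ = 1/(interarrival time) in consistent units.
1 minute = 1 min, so λ = 1/11.26 = 0.08881 per minute

Final: 0.08881 /min


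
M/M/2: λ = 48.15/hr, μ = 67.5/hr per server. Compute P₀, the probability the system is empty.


a = λ/μ = 48.15/67.5 = 0.7133; ρ = a/c = 0.3567
Σ_{k=0}^{1} a^k/k! (terms k=0..1) = 1.00000 + 0.71333 = 1.71333
Tail: a^2/(2!(1−ρ)) = 0.50884/(2·0.6433) = 0.39547
P₀ = 1/(1.71333 + 0.39547) = 1/2.10881 = 0.474201

Final: 0.474201


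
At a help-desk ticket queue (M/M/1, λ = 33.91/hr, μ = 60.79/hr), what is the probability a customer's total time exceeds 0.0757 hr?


W ~ Exponential(μ−λ) for M/M/1.
μ − λ = 60.79 − 33.91 = 26.8800
P(W > t) = e^{−(μ−λ)t} = e^{−2.0348} = 0.130705

Final: 0.130705


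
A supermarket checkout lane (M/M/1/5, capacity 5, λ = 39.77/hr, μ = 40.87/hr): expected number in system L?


ρ = 39.77/40.87 = 0.9731
L = ρ[1 − (K+1)ρ^K + Kρ^(K+1)] / [(1−ρ)(1−ρ^(K+1))]
Numerator: 0.9731·(1 − 6·0.872479 + 5·0.848996) = 0.009837
Denominator: (0.02691)·(0.151004) = 0.004064
L = 0.009837/0.004064 = 2.4205

Final: 2.4205


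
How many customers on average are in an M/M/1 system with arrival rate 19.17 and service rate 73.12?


ρ = λ/μ = 19.17/73.12 = 0.2622
L = ρ/(1−ρ) = 0.2622/(1 − 0.2622) = 0.2622/0.7378 = 0.3553

Final: 0.3553


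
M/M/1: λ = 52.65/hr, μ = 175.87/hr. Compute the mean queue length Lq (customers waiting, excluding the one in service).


ρ = 52.65/175.87 = 0.2994
Lq = ρ²/(1−ρ) = 0.08962/0.7006 = 0.1279

Final: 0.1279


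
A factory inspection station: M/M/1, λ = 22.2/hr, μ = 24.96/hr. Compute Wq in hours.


ρ = 22.2/24.96 = 0.8894
Wq = ρ/(μ−λ) = 0.8894/(24.96 − 22.2) = 0.8894/2.76 = 0.3223 hr

Final: 0.3223 hr
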